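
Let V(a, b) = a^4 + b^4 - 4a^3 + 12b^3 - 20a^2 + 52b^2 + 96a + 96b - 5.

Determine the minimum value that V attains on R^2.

V(a,b) separates as P(a) + Q(b) − 5, so its minimum is min P + min Q − 5.
P'(a) = 4(a - 4)(a - 2)(a + 3) vanishes at a ∈ {-3, 2, 4}; Q'(b) = 4(b + 2)(b + 3)(b + 4) vanishes at b ∈ {-4, -3, -2}.
Local minima of P (where P''>0): P(-3)=-279, P(4)=64. Local minima of Q: Q(-4)=-64, Q(-2)=-64.
So the global minimum of V is P(-3) + Q(-4) − 5 = -279 − 64 − 5 = -348, attained at (-3, -4).

-348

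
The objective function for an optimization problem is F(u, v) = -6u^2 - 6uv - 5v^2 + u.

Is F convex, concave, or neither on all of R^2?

concave

F is quadratic, so its Hessian is the constant matrix H = [[-12, -6], [-6, -10]].
det(H) = 84, tr(H) = -22.
det(H) > 0 and tr(H) < 0, so H is negative definite everywhere: concave.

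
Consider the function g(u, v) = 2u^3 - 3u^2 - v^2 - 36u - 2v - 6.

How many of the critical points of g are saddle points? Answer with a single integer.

1

g separates as a function of u plus a function of v, so ∇g=0 decouples.
∂g/∂u = 6(u - 3)(u + 2) = 0 at u ∈ {-2, 3}; ∂g/∂v = -2(v + 1) = 0 at v ∈ {-1}.
The Hessian is diagonal: diag(g_uu, g_vv). Second derivatives: g_uu(-2)=-30, g_uu(3)=30; g_vv(-1)=-2.
Saddle points occur where the two diagonal entries have opposite signs: (3, -1). Count: 1.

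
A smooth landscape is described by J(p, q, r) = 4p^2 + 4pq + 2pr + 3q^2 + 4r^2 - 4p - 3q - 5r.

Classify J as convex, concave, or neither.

J is quadratic, so its Hessian is the constant matrix H = [[8, 4, 2], [4, 6, 0], [2, 0, 8]].
Leading principal minors: 8, 32, 232.
All positive ⇒ H ≻ 0 ⇒ convex.

convex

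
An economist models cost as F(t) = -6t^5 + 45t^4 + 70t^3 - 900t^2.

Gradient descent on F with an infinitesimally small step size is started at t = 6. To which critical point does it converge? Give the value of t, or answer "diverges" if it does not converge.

F'(t) = -30t(t - 5)(t - 4)(t + 3), so F'(6) = -3240.
Gradient descent moves in the -F' direction, i.e. t is increasing.
There is no critical point above t=6, and F' keeps the same sign, so the iterate runs off to +∞.

diverges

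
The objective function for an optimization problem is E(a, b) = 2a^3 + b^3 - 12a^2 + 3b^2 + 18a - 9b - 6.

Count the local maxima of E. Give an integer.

1

E separates as a function of a plus a function of b, so ∇E=0 decouples.
∂E/∂a = 6(a - 3)(a - 1) = 0 at a ∈ {1, 3}; ∂E/∂b = 3(b - 1)(b + 3) = 0 at b ∈ {-3, 1}.
The Hessian is diagonal: diag(E_aa, E_bb). Second derivatives: E_aa(1)=-12, E_aa(3)=12; E_bb(-3)=-12, E_bb(1)=12.
Local maxima occur where both diagonal entries negative: (1, -3). Count: 1.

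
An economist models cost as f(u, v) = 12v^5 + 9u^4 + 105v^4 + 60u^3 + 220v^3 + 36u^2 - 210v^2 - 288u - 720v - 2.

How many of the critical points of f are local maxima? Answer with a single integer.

2

f separates as a function of u plus a function of v, so ∇f=0 decouples.
∂f/∂u = 36(u - 1)(u + 2)(u + 4) = 0 at u ∈ {-4, -2, 1}; ∂f/∂v = 60(v - 1)(v + 1)(v + 3)(v + 4) = 0 at v ∈ {-4, -3, -1, 1}.
The Hessian is diagonal: diag(f_uu, f_vv). Second derivatives: f_uu(-4)=360, f_uu(-2)=-216, f_uu(1)=540; f_vv(-4)=-900, f_vv(-3)=480, f_vv(-1)=-720, f_vv(1)=2400.
Local maxima occur where both diagonal entries negative: (-2, -4), (-2, -1). Count: 2.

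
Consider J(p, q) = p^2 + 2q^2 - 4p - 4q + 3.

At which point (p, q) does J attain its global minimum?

(2, 1)

J(p,q) separates as A(p) + B(q) + 3, so its minimum is min A + min B + 3.
A'(p) = 2p - 4 vanishes at p ∈ {2}; B'(q) = 4q - 4 vanishes at q ∈ {1}.
Local minima of A (where A''>0): A(2)=-4. Local minima of B: B(1)=-2.
So the global minimum of J is A(2) + B(1) + 3 = -4 − 2 + 3 = -3, attained at (2, 1).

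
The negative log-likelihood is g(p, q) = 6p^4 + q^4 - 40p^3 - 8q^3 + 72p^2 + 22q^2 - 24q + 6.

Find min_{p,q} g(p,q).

-3

g(p,q) separates as A(p) + B(q) + 6, so its minimum is min A + min B + 6.
A'(p) = 24p(p - 3)(p - 2) vanishes at p ∈ {0, 2, 3}; B'(q) = 4(q - 3)(q - 2)(q - 1) vanishes at q ∈ {1, 2, 3}.
Local minima of A (where A''>0): A(0)=0, A(3)=54. Local minima of B: B(1)=-9, B(3)=-9.
So the global minimum of g is A(0) + B(1) + 6 = 0 − 9 + 6 = -3, attained at (0, 1).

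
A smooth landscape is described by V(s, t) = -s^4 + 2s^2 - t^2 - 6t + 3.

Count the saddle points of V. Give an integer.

1

V separates as a function of s plus a function of t, so ∇V=0 decouples.
∂V/∂s = -4s(s - 1)(s + 1) = 0 at s ∈ {-1, 0, 1}; ∂V/∂t = -2(t + 3) = 0 at t ∈ {-3}.
The Hessian is diagonal: diag(V_ss, V_tt). Second derivatives: V_ss(-1)=-8, V_ss(0)=4, V_ss(1)=-8; V_tt(-3)=-2.
Saddle points occur where the two diagonal entries have opposite signs: (0, -3). Count: 1.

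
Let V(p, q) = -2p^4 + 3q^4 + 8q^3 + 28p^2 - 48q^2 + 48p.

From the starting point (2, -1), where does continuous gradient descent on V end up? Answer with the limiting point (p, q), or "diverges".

(-1, -4)

V is separable, so gradient descent decouples: p follows -∂V/∂p, q follows -∂V/∂q.
∂V/∂p = -8(p - 3)(p + 1)(p + 2); at p=2 this is 96, so p decreases.
∂V/∂q = 12q(q - 2)(q + 4); at q=-1 this is 108, so q decreases.
p converges to its nearest critical value -1 (a local min of the p-part); q converges to -4. The iterate converges to (-1, -4).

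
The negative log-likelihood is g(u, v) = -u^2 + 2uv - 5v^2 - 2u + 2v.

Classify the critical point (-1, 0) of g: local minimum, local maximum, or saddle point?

The Hessian of g is constant: H = [[-2, 2], [2, -10]].
det(H) = (-2)·(-10) − 2² = 16.
det(H) > 0 and tr(H) = -12 < 0, so H is negative definite and the point is a local maximum.

local maximum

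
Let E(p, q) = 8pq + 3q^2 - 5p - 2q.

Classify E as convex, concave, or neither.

E is quadratic, so its Hessian is the constant matrix H = [[0, 8], [8, 6]].
det(H) = -64, tr(H) = 6.
det(H) < 0, so H is indefinite: neither convex nor concave.

neither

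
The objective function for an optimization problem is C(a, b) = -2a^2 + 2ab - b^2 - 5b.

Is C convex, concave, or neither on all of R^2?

C is quadratic, so its Hessian is the constant matrix H = [[-4, 2], [2, -2]].
det(H) = 4, tr(H) = -6.
det(H) > 0 and tr(H) < 0, so H is negative definite everywhere: concave.

concave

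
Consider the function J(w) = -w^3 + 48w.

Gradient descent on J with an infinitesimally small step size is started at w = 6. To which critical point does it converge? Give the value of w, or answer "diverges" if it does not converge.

J'(w) = -3(w - 4)(w + 4), so J'(6) = -60.
Gradient descent moves in the -J' direction, i.e. w is increasing.
There is no critical point above w=6, and J' keeps the same sign, so the iterate runs off to +∞.

diverges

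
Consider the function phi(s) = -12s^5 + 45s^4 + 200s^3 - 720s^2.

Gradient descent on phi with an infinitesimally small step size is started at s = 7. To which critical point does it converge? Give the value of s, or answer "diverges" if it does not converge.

diverges

phi'(s) = -60s(s - 4)(s - 2)(s + 3), so phi'(7) = -63000.
Gradient descent moves in the -phi' direction, i.e. s is increasing.
There is no critical point above s=7, and phi' keeps the same sign, so the iterate runs off to +∞.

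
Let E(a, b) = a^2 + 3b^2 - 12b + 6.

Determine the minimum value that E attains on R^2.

-6

E(a,b) separates as P(a) + Q(b) + 6, so its minimum is min P + min Q + 6.
P'(a) = 2a vanishes at a ∈ {0}; Q'(b) = 6b - 12 vanishes at b ∈ {2}.
Local minima of P (where P''>0): P(0)=0. Local minima of Q: Q(2)=-12.
So the global minimum of E is P(0) + Q(2) + 6 = 0 − 12 + 6 = -6, attained at (0, 2).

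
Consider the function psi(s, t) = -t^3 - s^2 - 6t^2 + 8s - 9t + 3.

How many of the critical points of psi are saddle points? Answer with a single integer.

1

psi separates as a function of s plus a function of t, so ∇psi=0 decouples.
∂psi/∂s = -2(s - 4) = 0 at s ∈ {4}; ∂psi/∂t = -3(t + 1)(t + 3) = 0 at t ∈ {-3, -1}.
The Hessian is diagonal: diag(psi_ss, psi_tt). Second derivatives: psi_ss(4)=-2; psi_tt(-3)=6, psi_tt(-1)=-6.
Saddle points occur where the two diagonal entries have opposite signs: (4, -3). Count: 1.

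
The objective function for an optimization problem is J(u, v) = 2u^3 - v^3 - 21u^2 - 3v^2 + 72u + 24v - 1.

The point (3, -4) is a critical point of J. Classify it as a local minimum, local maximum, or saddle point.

saddle point

The mixed partial ∂²J/∂u∂v is 0, so the Hessian at any point is diag(J_uu, J_vv) = diag(6(2u - 7), -6(v + 1)).
At (3, -4): H = diag(-6, 18).
The eigenvalues have opposite signs, so H is indefinite: a saddle point.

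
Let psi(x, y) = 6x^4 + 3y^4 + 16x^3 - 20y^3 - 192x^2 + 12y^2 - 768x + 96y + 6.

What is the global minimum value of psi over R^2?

-3639

psi(x,y) separates as P(x) + Q(y) + 6, so its minimum is min P + min Q + 6.
P'(x) = 24(x - 4)(x + 2)(x + 4) vanishes at x ∈ {-4, -2, 4}; Q'(y) = 12(y - 4)(y - 2)(y + 1) vanishes at y ∈ {-1, 2, 4}.
Local minima of P (where P''>0): P(-4)=512, P(4)=-3584. Local minima of Q: Q(-1)=-61, Q(4)=64.
So the global minimum of psi is P(4) + Q(-1) + 6 = -3584 − 61 + 6 = -3639, attained at (4, -1).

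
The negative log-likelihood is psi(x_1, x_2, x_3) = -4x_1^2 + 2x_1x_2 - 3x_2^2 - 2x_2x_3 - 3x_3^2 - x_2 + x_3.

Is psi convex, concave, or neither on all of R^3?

psi is quadratic, so its Hessian is the constant matrix H = [[-8, 2, 0], [2, -6, -2], [0, -2, -6]].
Leading principal minors: -8, 44, -232.
Signs alternate −, +, − ⇒ H ≺ 0 ⇒ concave.

concave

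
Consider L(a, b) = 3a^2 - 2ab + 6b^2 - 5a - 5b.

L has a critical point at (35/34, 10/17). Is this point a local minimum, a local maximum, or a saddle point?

local minimum

The Hessian of L is constant: H = [[6, -2], [-2, 12]].
det(H) = 6·12 − (-2)² = 68.
det(H) > 0 and tr(H) = 18 > 0, so H is positive definite and the point is a local minimum.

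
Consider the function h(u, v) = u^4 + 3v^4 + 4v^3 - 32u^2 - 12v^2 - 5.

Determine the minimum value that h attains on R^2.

-293

h(u,v) separates as P(u) + Q(v) − 5, so its minimum is min P + min Q − 5.
P'(u) = 4u(u - 4)(u + 4) vanishes at u ∈ {-4, 0, 4}; Q'(v) = 12v(v - 1)(v + 2) vanishes at v ∈ {-2, 0, 1}.
Local minima of P (where P''>0): P(-4)=-256, P(4)=-256. Local minima of Q: Q(-2)=-32, Q(1)=-5.
So the global minimum of h is P(-4) + Q(-2) − 5 = -256 − 32 − 5 = -293, attained at (-4, -2).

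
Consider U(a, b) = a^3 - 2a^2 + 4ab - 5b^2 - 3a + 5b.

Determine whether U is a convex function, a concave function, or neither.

The term a^3 is cubic, so the Hessian is not constant.
∂²U/∂a² = 6a - 4, which takes both signs as a varies (negative for sufficiently negative a). A diagonal entry of the Hessian changing sign means the Hessian is neither positive- nor negative-semidefinite on all of R^2.

neither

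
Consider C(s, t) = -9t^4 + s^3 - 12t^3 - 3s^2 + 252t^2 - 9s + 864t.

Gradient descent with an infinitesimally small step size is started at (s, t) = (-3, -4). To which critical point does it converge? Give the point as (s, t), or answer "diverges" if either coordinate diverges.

diverges

C is separable, so gradient descent decouples: s follows -∂C/∂s, t follows -∂C/∂t.
∂C/∂s = 3(s - 3)(s + 1); at s=-3 this is 36, so s decreases.
∂C/∂t = -36(t - 4)(t + 2)(t + 3); at t=-4 this is 576, so t decreases.
The s-coordinate has no critical point in that direction and runs off to infinity.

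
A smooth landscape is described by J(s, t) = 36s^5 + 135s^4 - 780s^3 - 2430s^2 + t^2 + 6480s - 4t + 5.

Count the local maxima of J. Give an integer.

J separates as a function of s plus a function of t, so ∇J=0 decouples.
∂J/∂s = 180(s - 3)(s - 1)(s + 3)(s + 4) = 0 at s ∈ {-4, -3, 1, 3}; ∂J/∂t = 2(t - 2) = 0 at t ∈ {2}.
The Hessian is diagonal: diag(J_ss, J_tt). Second derivatives: J_ss(-4)=-6300, J_ss(-3)=4320, J_ss(1)=-7200, J_ss(3)=15120; J_tt(2)=2.
Local maxima occur where both diagonal entries negative: none. Count: 0.

0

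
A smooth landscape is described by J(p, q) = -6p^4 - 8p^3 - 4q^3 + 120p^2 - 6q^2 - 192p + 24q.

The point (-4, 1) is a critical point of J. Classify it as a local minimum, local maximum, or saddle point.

The mixed partial ∂²J/∂p∂q is 0, so the Hessian at any point is diag(J_pp, J_qq) = diag(24(-3p^2 - 2p + 10), -12(2q + 1)).
At (-4, 1): H = diag(-720, -36).
Both eigenvalues are negative, so H is negative definite: a local maximum.

local maximum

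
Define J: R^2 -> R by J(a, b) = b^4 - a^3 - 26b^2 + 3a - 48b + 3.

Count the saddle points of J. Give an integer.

J separates as a function of a plus a function of b, so ∇J=0 decouples.
∂J/∂a = -3(a - 1)(a + 1) = 0 at a ∈ {-1, 1}; ∂J/∂b = 4(b - 4)(b + 1)(b + 3) = 0 at b ∈ {-3, -1, 4}.
The Hessian is diagonal: diag(J_aa, J_bb). Second derivatives: J_aa(-1)=6, J_aa(1)=-6; J_bb(-3)=56, J_bb(-1)=-40, J_bb(4)=140.
Saddle points occur where the two diagonal entries have opposite signs: (-1, -1), (1, -3), (1, 4). Count: 3.

3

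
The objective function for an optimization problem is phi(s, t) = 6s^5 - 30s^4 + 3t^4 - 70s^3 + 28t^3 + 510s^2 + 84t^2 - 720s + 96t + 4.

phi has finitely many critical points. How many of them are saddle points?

phi separates as a function of s plus a function of t, so ∇phi=0 decouples.
∂phi/∂s = 30(s - 4)(s - 2)(s - 1)(s + 3) = 0 at s ∈ {-3, 1, 2, 4}; ∂phi/∂t = 12(t + 1)(t + 2)(t + 4) = 0 at t ∈ {-4, -2, -1}.
The Hessian is diagonal: diag(phi_ss, phi_tt). Second derivatives: phi_ss(-3)=-4200, phi_ss(1)=360, phi_ss(2)=-300, phi_ss(4)=1260; phi_tt(-4)=72, phi_tt(-2)=-24, phi_tt(-1)=36.
Saddle points occur where the two diagonal entries have opposite signs: (-3, -4), (-3, -1), (1, -2), (2, -4), (2, -1), (4, -2). Count: 6.

6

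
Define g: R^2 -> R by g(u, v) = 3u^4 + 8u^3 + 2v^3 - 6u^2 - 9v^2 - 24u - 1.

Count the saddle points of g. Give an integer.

3

g separates as a function of u plus a function of v, so ∇g=0 decouples.
∂g/∂u = 12(u - 1)(u + 1)(u + 2) = 0 at u ∈ {-2, -1, 1}; ∂g/∂v = 6v(v - 3) = 0 at v ∈ {0, 3}.
The Hessian is diagonal: diag(g_uu, g_vv). Second derivatives: g_uu(-2)=36, g_uu(-1)=-24, g_uu(1)=72; g_vv(0)=-18, g_vv(3)=18.
Saddle points occur where the two diagonal entries have opposite signs: (-2, 0), (-1, 3), (1, 0). Count: 3.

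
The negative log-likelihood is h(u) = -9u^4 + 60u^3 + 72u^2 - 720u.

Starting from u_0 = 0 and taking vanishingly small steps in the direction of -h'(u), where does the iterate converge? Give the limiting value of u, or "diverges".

h'(u) = -36(u - 5)(u - 2)(u + 2), so h'(0) = -720.
Gradient descent moves in the -h' direction, i.e. u is increasing.
The nearest critical point in that direction is u = 2, where h'' = 432 > 0 (a local minimum). The iterate converges there.

2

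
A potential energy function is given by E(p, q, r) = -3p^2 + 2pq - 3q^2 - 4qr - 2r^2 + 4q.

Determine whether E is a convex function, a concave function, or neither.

concave

E is quadratic, so its Hessian is the constant matrix H = [[-6, 2, 0], [2, -6, -4], [0, -4, -4]].
Leading principal minors: -6, 32, -32.
Signs alternate −, +, − ⇒ H ≺ 0 ⇒ concave.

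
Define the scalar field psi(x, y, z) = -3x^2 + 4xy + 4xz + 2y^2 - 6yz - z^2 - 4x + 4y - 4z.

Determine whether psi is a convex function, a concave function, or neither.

neither

psi is quadratic, so its Hessian is the constant matrix H = [[-6, 4, 4], [4, 4, -6], [4, -6, -2]].
Leading principal minors: -6, -40, 40.
Neither pattern holds ⇒ H is indefinite ⇒ neither convex nor concave.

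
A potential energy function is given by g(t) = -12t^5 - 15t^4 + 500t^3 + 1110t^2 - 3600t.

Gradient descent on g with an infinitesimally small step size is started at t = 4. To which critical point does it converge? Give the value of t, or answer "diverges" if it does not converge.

g'(t) = -60(t - 5)(t - 1)(t + 3)(t + 4), so g'(4) = 10080.
Gradient descent moves in the -g' direction, i.e. t is decreasing.
The nearest critical point in that direction is t = 1, where g'' = 4800 > 0 (a local minimum). The iterate converges there.

1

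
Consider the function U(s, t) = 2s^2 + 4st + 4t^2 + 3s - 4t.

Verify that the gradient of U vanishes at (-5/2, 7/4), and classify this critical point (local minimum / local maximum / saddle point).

∇U = (4s + 4t + 3, 4s + 8t - 4); substituting (-5/2, 7/4) gives ∇U = (0, 0), so (-5/2, 7/4) is indeed a critical point.
The Hessian of U is constant: H = [[4, 4], [4, 8]].
det(H) = 4·8 − 4² = 16.
det(H) > 0 and tr(H) = 12 > 0, so H is positive definite and the point is a local minimum.

local minimum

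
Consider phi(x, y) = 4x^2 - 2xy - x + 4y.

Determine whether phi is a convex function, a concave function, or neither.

phi is quadratic, so its Hessian is the constant matrix H = [[8, -2], [-2, 0]].
det(H) = -4, tr(H) = 8.
det(H) < 0, so H is indefinite: neither convex nor concave.

neither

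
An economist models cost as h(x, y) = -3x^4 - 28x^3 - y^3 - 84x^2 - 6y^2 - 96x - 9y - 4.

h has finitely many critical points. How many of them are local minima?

h separates as a function of x plus a function of y, so ∇h=0 decouples.
∂h/∂x = -12(x + 1)(x + 2)(x + 4) = 0 at x ∈ {-4, -2, -1}; ∂h/∂y = -3(y + 1)(y + 3) = 0 at y ∈ {-3, -1}.
The Hessian is diagonal: diag(h_xx, h_yy). Second derivatives: h_xx(-4)=-72, h_xx(-2)=24, h_xx(-1)=-36; h_yy(-3)=6, h_yy(-1)=-6.
Local minima occur where both diagonal entries positive: (-2, -3). Count: 1.

1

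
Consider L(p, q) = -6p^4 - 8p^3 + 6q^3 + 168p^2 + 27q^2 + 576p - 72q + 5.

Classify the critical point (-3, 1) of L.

saddle point

The mixed partial ∂²L/∂p∂q is 0, so the Hessian at any point is diag(L_pp, L_qq) = diag(24(-3p^2 - 2p + 14), 18(2q + 3)).
At (-3, 1): H = diag(-168, 90).
The eigenvalues have opposite signs, so H is indefinite: a saddle point.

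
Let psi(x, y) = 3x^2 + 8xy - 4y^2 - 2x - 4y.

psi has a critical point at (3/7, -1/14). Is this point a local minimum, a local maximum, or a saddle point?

saddle point

The Hessian of psi is constant: H = [[6, 8], [8, -8]].
det(H) = 6·(-8) − 8² = -112.
Since det(H) < 0, H is indefinite and the critical point is a saddle point.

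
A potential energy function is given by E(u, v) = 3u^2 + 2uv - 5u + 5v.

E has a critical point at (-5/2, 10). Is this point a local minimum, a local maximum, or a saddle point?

saddle point

The Hessian of E is constant: H = [[6, 2], [2, 0]].
det(H) = 6·0 − 2² = -4.
Since det(H) < 0, H is indefinite and the critical point is a saddle point.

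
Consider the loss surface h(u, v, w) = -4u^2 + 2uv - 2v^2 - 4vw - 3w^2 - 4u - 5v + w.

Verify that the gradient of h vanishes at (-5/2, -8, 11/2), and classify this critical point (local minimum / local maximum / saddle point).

local maximum

∇h = (-8u + 2v - 4, 2u - 4v - 4w - 5, -4v - 6w + 1); substituting (-5/2, -8, 11/2) gives ∇h = (0, 0, 0), so (-5/2, -8, 11/2) is indeed a critical point.
The Hessian is constant: H = [[-8, 2, 0], [2, -4, -4], [0, -4, -6]].
Leading principal minors: Δ₁ = -8, Δ₂ = 28, Δ₃ = -40.
The minors alternate sign starting negative (−, +, −), so H is negative definite: a local maximum.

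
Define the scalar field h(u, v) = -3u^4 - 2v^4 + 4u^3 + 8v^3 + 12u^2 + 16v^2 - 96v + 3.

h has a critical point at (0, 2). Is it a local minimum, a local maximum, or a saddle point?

The mixed partial ∂²h/∂u∂v is 0, so the Hessian at any point is diag(h_uu, h_vv) = diag(12(-3u^2 + 2u + 2), 8(-3v^2 + 6v + 4)).
At (0, 2): H = diag(24, 32).
Both eigenvalues are positive, so H is positive definite: a local minimum.

local minimum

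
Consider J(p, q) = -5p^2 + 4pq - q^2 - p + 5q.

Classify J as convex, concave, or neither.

J is quadratic, so its Hessian is the constant matrix H = [[-10, 4], [4, -2]].
det(H) = 4, tr(H) = -12.
det(H) > 0 and tr(H) < 0, so H is negative definite everywhere: concave.

concave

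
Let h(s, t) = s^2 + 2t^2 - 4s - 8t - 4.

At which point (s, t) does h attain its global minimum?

h(s,t) separates as P(s) + Q(t) − 4, so its minimum is min P + min Q − 4.
P'(s) = 2s - 4 vanishes at s ∈ {2}; Q'(t) = 4(t - 2) vanishes at t ∈ {2}.
Local minima of P (where P''>0): P(2)=-4. Local minima of Q: Q(2)=-8.
So the global minimum of h is P(2) + Q(2) − 4 = -4 − 8 − 4 = -16, attained at (2, 2).

(2, 2)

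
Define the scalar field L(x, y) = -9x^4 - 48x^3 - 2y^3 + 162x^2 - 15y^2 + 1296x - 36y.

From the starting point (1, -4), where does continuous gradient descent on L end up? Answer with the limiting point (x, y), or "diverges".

(-3, -3)

L is separable, so gradient descent decouples: x follows -∂L/∂x, y follows -∂L/∂y.
∂L/∂x = -36(x - 3)(x + 3)(x + 4); at x=1 this is 1440, so x decreases.
∂L/∂y = -6(y + 2)(y + 3); at y=-4 this is -12, so y increases.
x converges to its nearest critical value -3 (a local min of the x-part); y converges to -3. The iterate converges to (-3, -3).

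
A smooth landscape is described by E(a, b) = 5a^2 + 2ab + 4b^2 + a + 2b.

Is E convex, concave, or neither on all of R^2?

convex

E is quadratic, so its Hessian is the constant matrix H = [[10, 2], [2, 8]].
det(H) = 76, tr(H) = 18.
det(H) > 0 and tr(H) > 0, so H is positive definite everywhere: convex.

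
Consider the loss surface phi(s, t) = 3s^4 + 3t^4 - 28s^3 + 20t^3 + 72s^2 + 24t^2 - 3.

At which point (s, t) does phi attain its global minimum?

phi(s,t) separates as P(s) + Q(t) − 3, so its minimum is min P + min Q − 3.
P'(s) = 12s(s - 4)(s - 3) vanishes at s ∈ {0, 3, 4}; Q'(t) = 12t(t + 1)(t + 4) vanishes at t ∈ {-4, -1, 0}.
Local minima of P (where P''>0): P(0)=0, P(4)=128. Local minima of Q: Q(-4)=-128, Q(0)=0.
So the global minimum of phi is P(0) + Q(-4) − 3 = 0 − 128 − 3 = -131, attained at (0, -4).

(0, -4)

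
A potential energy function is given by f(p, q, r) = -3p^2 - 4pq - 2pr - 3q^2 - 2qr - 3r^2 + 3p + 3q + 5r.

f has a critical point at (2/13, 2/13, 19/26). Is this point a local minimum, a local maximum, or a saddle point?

The Hessian is constant: H = [[-6, -4, -2], [-4, -6, -2], [-2, -2, -6]].
Leading principal minors: Δ₁ = -6, Δ₂ = 20, Δ₃ = -104.
The minors alternate sign starting negative (−, +, −), so H is negative definite: a local maximum.

local maximum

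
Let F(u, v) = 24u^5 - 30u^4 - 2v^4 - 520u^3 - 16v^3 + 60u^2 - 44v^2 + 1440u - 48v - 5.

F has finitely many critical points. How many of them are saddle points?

6

F separates as a function of u plus a function of v, so ∇F=0 decouples.
∂F/∂u = 120(u - 4)(u - 1)(u + 1)(u + 3) = 0 at u ∈ {-3, -1, 1, 4}; ∂F/∂v = -8(v + 1)(v + 2)(v + 3) = 0 at v ∈ {-3, -2, -1}.
The Hessian is diagonal: diag(F_uu, F_vv). Second derivatives: F_uu(-3)=-6720, F_uu(-1)=2400, F_uu(1)=-2880, F_uu(4)=12600; F_vv(-3)=-16, F_vv(-2)=8, F_vv(-1)=-16.
Saddle points occur where the two diagonal entries have opposite signs: (-3, -2), (-1, -3), (-1, -1), (1, -2), (4, -3), (4, -1). Count: 6.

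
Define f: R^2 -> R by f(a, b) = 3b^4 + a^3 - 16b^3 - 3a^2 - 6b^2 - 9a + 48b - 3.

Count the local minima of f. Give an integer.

2

f separates as a function of a plus a function of b, so ∇f=0 decouples.
∂f/∂a = 3(a - 3)(a + 1) = 0 at a ∈ {-1, 3}; ∂f/∂b = 12(b - 4)(b - 1)(b + 1) = 0 at b ∈ {-1, 1, 4}.
The Hessian is diagonal: diag(f_aa, f_bb). Second derivatives: f_aa(-1)=-12, f_aa(3)=12; f_bb(-1)=120, f_bb(1)=-72, f_bb(4)=180.
Local minima occur where both diagonal entries positive: (3, -1), (3, 4). Count: 2.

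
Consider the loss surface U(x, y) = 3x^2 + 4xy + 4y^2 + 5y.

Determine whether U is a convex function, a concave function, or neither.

convex

U is quadratic, so its Hessian is the constant matrix H = [[6, 4], [4, 8]].
det(H) = 32, tr(H) = 14.
det(H) > 0 and tr(H) > 0, so H is positive definite everywhere: convex.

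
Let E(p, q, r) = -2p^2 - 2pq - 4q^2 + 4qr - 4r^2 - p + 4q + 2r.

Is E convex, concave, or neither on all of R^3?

E is quadratic, so its Hessian is the constant matrix H = [[-4, -2, 0], [-2, -8, 4], [0, 4, -8]].
Leading principal minors: -4, 28, -160.
Signs alternate −, +, − ⇒ H ≺ 0 ⇒ concave.

concave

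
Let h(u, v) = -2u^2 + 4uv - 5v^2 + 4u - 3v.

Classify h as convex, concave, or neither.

concave

h is quadratic, so its Hessian is the constant matrix H = [[-4, 4], [4, -10]].
det(H) = 24, tr(H) = -14.
det(H) > 0 and tr(H) < 0, so H is negative definite everywhere: concave.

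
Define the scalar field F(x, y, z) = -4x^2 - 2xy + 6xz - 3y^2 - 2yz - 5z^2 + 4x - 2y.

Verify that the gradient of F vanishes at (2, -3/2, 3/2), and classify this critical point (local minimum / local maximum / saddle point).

∇F = (-8x - 2y + 6z + 4, -2x - 6y - 2z - 2, 6x - 2y - 10z); substituting (2, -3/2, 3/2) gives ∇F = (0, 0, 0), so (2, -3/2, 3/2) is indeed a critical point.
The Hessian is constant: H = [[-8, -2, 6], [-2, -6, -2], [6, -2, -10]].
Leading principal minors: Δ₁ = -8, Δ₂ = 44, Δ₃ = -144.
The minors alternate sign starting negative (−, +, −), so H is negative definite: a local maximum.

local maximum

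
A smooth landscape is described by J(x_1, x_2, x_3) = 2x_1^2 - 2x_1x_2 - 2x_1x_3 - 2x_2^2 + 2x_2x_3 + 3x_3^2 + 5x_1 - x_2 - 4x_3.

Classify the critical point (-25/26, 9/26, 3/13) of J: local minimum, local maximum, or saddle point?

saddle point

The Hessian is constant: H = [[4, -2, -2], [-2, -4, 2], [-2, 2, 6]].
Leading principal minors: Δ₁ = 4, Δ₂ = -20, Δ₃ = -104.
The minors fit neither the all-positive nor the alternating-sign pattern, so H is indefinite: a saddle point.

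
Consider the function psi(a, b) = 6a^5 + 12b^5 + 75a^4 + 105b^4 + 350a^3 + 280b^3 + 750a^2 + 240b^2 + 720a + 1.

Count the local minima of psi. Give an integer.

4

psi separates as a function of a plus a function of b, so ∇psi=0 decouples.
∂psi/∂a = 30(a + 1)(a + 2)(a + 3)(a + 4) = 0 at a ∈ {-4, -3, -2, -1}; ∂psi/∂b = 60b(b + 1)(b + 2)(b + 4) = 0 at b ∈ {-4, -2, -1, 0}.
The Hessian is diagonal: diag(psi_aa, psi_bb). Second derivatives: psi_aa(-4)=-180, psi_aa(-3)=60, psi_aa(-2)=-60, psi_aa(-1)=180; psi_bb(-4)=-1440, psi_bb(-2)=240, psi_bb(-1)=-180, psi_bb(0)=480.
Local minima occur where both diagonal entries positive: (-3, -2), (-3, 0), (-1, -2), (-1, 0). Count: 4.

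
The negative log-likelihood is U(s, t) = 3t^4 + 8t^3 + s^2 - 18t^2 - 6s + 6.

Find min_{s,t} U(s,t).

-138

U(s,t) separates as P(s) + Q(t) + 6, so its minimum is min P + min Q + 6.
P'(s) = 2s - 6 vanishes at s ∈ {3}; Q'(t) = 12t(t - 1)(t + 3) vanishes at t ∈ {-3, 0, 1}.
Local minima of P (where P''>0): P(3)=-9. Local minima of Q: Q(-3)=-135, Q(1)=-7.
So the global minimum of U is P(3) + Q(-3) + 6 = -9 − 135 + 6 = -138, attained at (3, -3).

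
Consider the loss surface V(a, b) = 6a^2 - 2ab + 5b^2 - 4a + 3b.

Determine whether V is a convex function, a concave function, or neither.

V is quadratic, so its Hessian is the constant matrix H = [[12, -2], [-2, 10]].
det(H) = 116, tr(H) = 22.
det(H) > 0 and tr(H) > 0, so H is positive definite everywhere: convex.

convex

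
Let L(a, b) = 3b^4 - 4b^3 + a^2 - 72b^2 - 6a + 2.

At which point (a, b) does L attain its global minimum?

L(a,b) separates as P(a) + Q(b) + 2, so its minimum is min P + min Q + 2.
P'(a) = 2a - 6 vanishes at a ∈ {3}; Q'(b) = 12b(b - 4)(b + 3) vanishes at b ∈ {-3, 0, 4}.
Local minima of P (where P''>0): P(3)=-9. Local minima of Q: Q(-3)=-297, Q(4)=-640.
So the global minimum of L is P(3) + Q(4) + 2 = -9 − 640 + 2 = -647, attained at (3, 4).

(3, 4)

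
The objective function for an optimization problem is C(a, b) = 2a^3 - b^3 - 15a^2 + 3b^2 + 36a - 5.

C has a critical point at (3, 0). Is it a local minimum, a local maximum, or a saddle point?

The mixed partial ∂²C/∂a∂b is 0, so the Hessian at any point is diag(C_aa, C_bb) = diag(6(2a - 5), 6(-b + 1)).
At (3, 0): H = diag(6, 6).
Both eigenvalues are positive, so H is positive definite: a local minimum.

local minimum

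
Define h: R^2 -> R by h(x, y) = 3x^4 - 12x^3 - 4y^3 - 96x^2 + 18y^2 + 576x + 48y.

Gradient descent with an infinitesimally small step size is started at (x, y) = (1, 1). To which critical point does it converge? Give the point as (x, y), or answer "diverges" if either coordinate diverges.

(-4, -1)

h is separable, so gradient descent decouples: x follows -∂h/∂x, y follows -∂h/∂y.
∂h/∂x = 12(x - 4)(x - 3)(x + 4); at x=1 this is 360, so x decreases.
∂h/∂y = -12(y - 4)(y + 1); at y=1 this is 72, so y decreases.
x converges to its nearest critical value -4 (a local min of the x-part); y converges to -1. The iterate converges to (-4, -1).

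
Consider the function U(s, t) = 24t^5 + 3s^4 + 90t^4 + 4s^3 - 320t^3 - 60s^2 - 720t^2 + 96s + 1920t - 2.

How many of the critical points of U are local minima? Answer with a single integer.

U separates as a function of s plus a function of t, so ∇U=0 decouples.
∂U/∂s = 12(s - 2)(s - 1)(s + 4) = 0 at s ∈ {-4, 1, 2}; ∂U/∂t = 120(t - 2)(t - 1)(t + 2)(t + 4) = 0 at t ∈ {-4, -2, 1, 2}.
The Hessian is diagonal: diag(U_ss, U_tt). Second derivatives: U_ss(-4)=360, U_ss(1)=-60, U_ss(2)=72; U_tt(-4)=-7200, U_tt(-2)=2880, U_tt(1)=-1800, U_tt(2)=2880.
Local minima occur where both diagonal entries positive: (-4, -2), (-4, 2), (2, -2), (2, 2). Count: 4.

4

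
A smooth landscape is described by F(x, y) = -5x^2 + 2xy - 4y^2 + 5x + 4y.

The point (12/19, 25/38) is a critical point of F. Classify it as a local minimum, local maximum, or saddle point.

local maximum

The Hessian of F is constant: H = [[-10, 2], [2, -8]].
det(H) = (-10)·(-8) − 2² = 76.
det(H) > 0 and tr(H) = -18 < 0, so H is negative definite and the point is a local maximum.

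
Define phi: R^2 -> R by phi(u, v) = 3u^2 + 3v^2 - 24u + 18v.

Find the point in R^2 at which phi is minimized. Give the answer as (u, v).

phi(u,v) separates as P(u) + Q(v), so its minimum is min P + min Q.
P'(u) = 6u - 24 vanishes at u ∈ {4}; Q'(v) = 6v + 18 vanishes at v ∈ {-3}.
Local minima of P (where P''>0): P(4)=-48. Local minima of Q: Q(-3)=-27.
So the global minimum of phi is P(4) + Q(-3) = -48 − 27 = -75, attained at (4, -3).

(4, -3)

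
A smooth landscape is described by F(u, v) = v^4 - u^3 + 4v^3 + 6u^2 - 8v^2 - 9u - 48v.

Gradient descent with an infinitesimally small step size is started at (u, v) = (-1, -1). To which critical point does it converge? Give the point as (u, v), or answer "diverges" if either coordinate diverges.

F is separable, so gradient descent decouples: u follows -∂F/∂u, v follows -∂F/∂v.
∂F/∂u = -3(u - 3)(u - 1); at u=-1 this is -24, so u increases.
∂F/∂v = 4(v - 2)(v + 2)(v + 3); at v=-1 this is -24, so v increases.
u converges to its nearest critical value 1 (a local min of the u-part); v converges to 2. The iterate converges to (1, 2).

(1, 2)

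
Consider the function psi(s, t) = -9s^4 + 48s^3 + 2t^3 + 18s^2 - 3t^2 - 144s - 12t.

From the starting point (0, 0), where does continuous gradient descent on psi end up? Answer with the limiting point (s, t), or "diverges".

(1, 2)

psi is separable, so gradient descent decouples: s follows -∂psi/∂s, t follows -∂psi/∂t.
∂psi/∂s = -36(s - 4)(s - 1)(s + 1); at s=0 this is -144, so s increases.
∂psi/∂t = 6(t - 2)(t + 1); at t=0 this is -12, so t increases.
s converges to its nearest critical value 1 (a local min of the s-part); t converges to 2. The iterate converges to (1, 2).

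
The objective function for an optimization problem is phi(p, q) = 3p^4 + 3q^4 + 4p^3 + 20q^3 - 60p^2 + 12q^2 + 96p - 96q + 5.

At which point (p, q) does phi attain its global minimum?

phi(p,q) separates as A(p) + B(q) + 5, so its minimum is min A + min B + 5.
A'(p) = 12(p - 2)(p - 1)(p + 4) vanishes at p ∈ {-4, 1, 2}; B'(q) = 12(q - 1)(q + 2)(q + 4) vanishes at q ∈ {-4, -2, 1}.
Local minima of A (where A''>0): A(-4)=-832, A(2)=32. Local minima of B: B(-4)=64, B(1)=-61.
So the global minimum of phi is A(-4) + B(1) + 5 = -832 − 61 + 5 = -888, attained at (-4, 1).

(-4, 1)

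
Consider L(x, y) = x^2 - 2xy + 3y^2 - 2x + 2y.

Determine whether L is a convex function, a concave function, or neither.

L is quadratic, so its Hessian is the constant matrix H = [[2, -2], [-2, 6]].
det(H) = 8, tr(H) = 8.
det(H) > 0 and tr(H) > 0, so H is positive definite everywhere: convex.

convex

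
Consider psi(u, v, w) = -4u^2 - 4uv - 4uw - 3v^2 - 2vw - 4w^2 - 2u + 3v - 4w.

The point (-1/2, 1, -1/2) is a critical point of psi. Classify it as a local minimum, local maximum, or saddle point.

The Hessian is constant: H = [[-8, -4, -4], [-4, -6, -2], [-4, -2, -8]].
Leading principal minors: Δ₁ = -8, Δ₂ = 32, Δ₃ = -192.
The minors alternate sign starting negative (−, +, −), so H is negative definite: a local maximum.

local maximum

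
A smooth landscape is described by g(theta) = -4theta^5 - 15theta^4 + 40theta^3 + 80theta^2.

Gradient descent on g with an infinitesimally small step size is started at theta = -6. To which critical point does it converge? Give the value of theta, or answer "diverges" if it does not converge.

g'(theta) = -20theta(theta - 2)(theta + 1)(theta + 4), so g'(-6) = -9600.
Gradient descent moves in the -g' direction, i.e. theta is increasing.
The nearest critical point in that direction is theta = -4, where g'' = 1440 > 0 (a local minimum). The iterate converges there.

-4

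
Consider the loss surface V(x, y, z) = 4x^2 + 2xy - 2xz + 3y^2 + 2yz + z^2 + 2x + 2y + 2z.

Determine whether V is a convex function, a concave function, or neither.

convex

V is quadratic, so its Hessian is the constant matrix H = [[8, 2, -2], [2, 6, 2], [-2, 2, 2]].
Leading principal minors: 8, 44, 16.
All positive ⇒ H ≻ 0 ⇒ convex.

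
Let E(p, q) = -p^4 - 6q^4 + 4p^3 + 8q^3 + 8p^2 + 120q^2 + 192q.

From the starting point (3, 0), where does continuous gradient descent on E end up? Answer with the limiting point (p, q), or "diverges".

(0, -1)

E is separable, so gradient descent decouples: p follows -∂E/∂p, q follows -∂E/∂q.
∂E/∂p = -4p(p - 4)(p + 1); at p=3 this is 48, so p decreases.
∂E/∂q = -24(q - 4)(q + 1)(q + 2); at q=0 this is 192, so q decreases.
p converges to its nearest critical value 0 (a local min of the p-part); q converges to -1. The iterate converges to (0, -1).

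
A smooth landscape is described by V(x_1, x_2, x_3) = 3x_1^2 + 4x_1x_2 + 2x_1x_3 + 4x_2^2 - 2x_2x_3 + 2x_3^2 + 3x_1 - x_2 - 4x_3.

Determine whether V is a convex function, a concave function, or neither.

convex

V is quadratic, so its Hessian is the constant matrix H = [[6, 4, 2], [4, 8, -2], [2, -2, 4]].
Leading principal minors: 6, 32, 40.
All positive ⇒ H ≻ 0 ⇒ convex.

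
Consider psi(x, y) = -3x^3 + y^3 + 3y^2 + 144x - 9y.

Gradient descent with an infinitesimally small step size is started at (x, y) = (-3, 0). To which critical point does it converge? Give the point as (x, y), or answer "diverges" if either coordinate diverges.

psi is separable, so gradient descent decouples: x follows -∂psi/∂x, y follows -∂psi/∂y.
∂psi/∂x = -9(x - 4)(x + 4); at x=-3 this is 63, so x decreases.
∂psi/∂y = 3(y - 1)(y + 3); at y=0 this is -9, so y increases.
x converges to its nearest critical value -4 (a local min of the x-part); y converges to 1. The iterate converges to (-4, 1).

(-4, 1)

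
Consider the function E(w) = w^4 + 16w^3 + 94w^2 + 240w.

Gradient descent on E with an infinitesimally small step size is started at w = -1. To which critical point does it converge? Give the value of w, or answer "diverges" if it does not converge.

E'(w) = 4(w + 3)(w + 4)(w + 5), so E'(-1) = 96.
Gradient descent moves in the -E' direction, i.e. w is decreasing.
The nearest critical point in that direction is w = -3, where E'' = 8 > 0 (a local minimum). The iterate converges there.

-3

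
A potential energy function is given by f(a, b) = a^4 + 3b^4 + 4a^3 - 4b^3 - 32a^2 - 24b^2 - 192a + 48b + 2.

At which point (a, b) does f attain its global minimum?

f(a,b) separates as P(a) + Q(b) + 2, so its minimum is min P + min Q + 2.
P'(a) = 4(a - 4)(a + 3)(a + 4) vanishes at a ∈ {-4, -3, 4}; Q'(b) = 12(b - 2)(b - 1)(b + 2) vanishes at b ∈ {-2, 1, 2}.
Local minima of P (where P''>0): P(-4)=256, P(4)=-768. Local minima of Q: Q(-2)=-112, Q(2)=16.
So the global minimum of f is P(4) + Q(-2) + 2 = -768 − 112 + 2 = -878, attained at (4, -2).

(4, -2)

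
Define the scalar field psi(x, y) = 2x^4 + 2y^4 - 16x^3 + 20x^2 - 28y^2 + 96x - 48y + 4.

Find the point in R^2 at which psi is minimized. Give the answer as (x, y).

(-1, 3)

psi(x,y) separates as P(x) + Q(y) + 4, so its minimum is min P + min Q + 4.
P'(x) = 8(x - 4)(x - 3)(x + 1) vanishes at x ∈ {-1, 3, 4}; Q'(y) = 8(y - 3)(y + 1)(y + 2) vanishes at y ∈ {-2, -1, 3}.
Local minima of P (where P''>0): P(-1)=-58, P(4)=192. Local minima of Q: Q(-2)=16, Q(3)=-234.
So the global minimum of psi is P(-1) + Q(3) + 4 = -58 − 234 + 4 = -288, attained at (-1, 3).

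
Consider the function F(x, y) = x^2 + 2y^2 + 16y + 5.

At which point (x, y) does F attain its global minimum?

(0, -4)

F(x,y) separates as P(x) + Q(y) + 5, so its minimum is min P + min Q + 5.
P'(x) = 2x vanishes at x ∈ {0}; Q'(y) = 4y + 16 vanishes at y ∈ {-4}.
Local minima of P (where P''>0): P(0)=0. Local minima of Q: Q(-4)=-32.
So the global minimum of F is P(0) + Q(-4) + 5 = 0 − 32 + 5 = -27, attained at (0, -4).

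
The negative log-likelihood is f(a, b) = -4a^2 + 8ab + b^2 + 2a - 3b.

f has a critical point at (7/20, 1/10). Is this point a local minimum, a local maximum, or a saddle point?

saddle point

The Hessian of f is constant: H = [[-8, 8], [8, 2]].
det(H) = (-8)·2 − 8² = -80.
Since det(H) < 0, H is indefinite and the critical point is a saddle point.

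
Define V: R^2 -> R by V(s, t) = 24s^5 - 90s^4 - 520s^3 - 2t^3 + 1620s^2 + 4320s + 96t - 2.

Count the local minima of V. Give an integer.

2

V separates as a function of s plus a function of t, so ∇V=0 decouples.
∂V/∂s = 120(s - 4)(s - 3)(s + 1)(s + 3) = 0 at s ∈ {-3, -1, 3, 4}; ∂V/∂t = -6(t - 4)(t + 4) = 0 at t ∈ {-4, 4}.
The Hessian is diagonal: diag(V_ss, V_tt). Second derivatives: V_ss(-3)=-10080, V_ss(-1)=4800, V_ss(3)=-2880, V_ss(4)=4200; V_tt(-4)=48, V_tt(4)=-48.
Local minima occur where both diagonal entries positive: (-1, -4), (4, -4). Count: 2.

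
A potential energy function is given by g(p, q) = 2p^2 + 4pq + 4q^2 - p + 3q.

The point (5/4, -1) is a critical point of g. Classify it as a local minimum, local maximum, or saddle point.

local minimum

The Hessian of g is constant: H = [[4, 4], [4, 8]].
det(H) = 4·8 − 4² = 16.
det(H) > 0 and tr(H) = 12 > 0, so H is positive definite and the point is a local minimum.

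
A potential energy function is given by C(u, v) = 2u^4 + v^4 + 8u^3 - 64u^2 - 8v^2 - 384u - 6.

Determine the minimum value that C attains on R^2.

-1558

C(u,v) separates as P(u) + Q(v) − 6, so its minimum is min P + min Q − 6.
P'(u) = 8(u - 4)(u + 3)(u + 4) vanishes at u ∈ {-4, -3, 4}; Q'(v) = 4v(v - 2)(v + 2) vanishes at v ∈ {-2, 0, 2}.
Local minima of P (where P''>0): P(-4)=512, P(4)=-1536. Local minima of Q: Q(-2)=-16, Q(2)=-16.
So the global minimum of C is P(4) + Q(-2) − 6 = -1536 − 16 − 6 = -1558, attained at (4, -2).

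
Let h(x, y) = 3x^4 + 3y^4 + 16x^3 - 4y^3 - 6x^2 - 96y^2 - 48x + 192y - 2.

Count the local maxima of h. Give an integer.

h separates as a function of x plus a function of y, so ∇h=0 decouples.
∂h/∂x = 12(x - 1)(x + 1)(x + 4) = 0 at x ∈ {-4, -1, 1}; ∂h/∂y = 12(y - 4)(y - 1)(y + 4) = 0 at y ∈ {-4, 1, 4}.
The Hessian is diagonal: diag(h_xx, h_yy). Second derivatives: h_xx(-4)=180, h_xx(-1)=-72, h_xx(1)=120; h_yy(-4)=480, h_yy(1)=-180, h_yy(4)=288.
Local maxima occur where both diagonal entries negative: (-1, 1). Count: 1.

1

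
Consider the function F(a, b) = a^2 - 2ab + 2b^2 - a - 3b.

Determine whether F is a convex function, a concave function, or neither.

convex

F is quadratic, so its Hessian is the constant matrix H = [[2, -2], [-2, 4]].
det(H) = 4, tr(H) = 6.
det(H) > 0 and tr(H) > 0, so H is positive definite everywhere: convex.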